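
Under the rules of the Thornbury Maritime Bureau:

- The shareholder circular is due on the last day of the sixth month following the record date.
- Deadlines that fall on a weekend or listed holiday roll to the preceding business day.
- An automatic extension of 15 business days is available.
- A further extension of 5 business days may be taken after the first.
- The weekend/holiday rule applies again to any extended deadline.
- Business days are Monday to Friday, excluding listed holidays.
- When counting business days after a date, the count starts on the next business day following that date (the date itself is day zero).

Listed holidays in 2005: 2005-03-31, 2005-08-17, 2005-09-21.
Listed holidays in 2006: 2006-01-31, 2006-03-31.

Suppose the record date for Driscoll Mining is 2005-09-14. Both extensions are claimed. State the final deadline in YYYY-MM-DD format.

2006-04-28

The sixth month after 2005-09-14 is March 2006, whose last day is 2006-03-31.
Because 2006-03-31 is a listed holiday, the deadline becomes 2006-03-30 (Thursday).
The 15-business-day extension runs from 2006-03-30 to 2006-04-21.
2006-04-21 falls on a Friday, which is a business day, so no adjustment is needed.
Applying the 5-business-day extension: 5 business days after 2006-04-21 is 2006-04-28.
2006-04-28 falls on a Friday, which is a business day, so no adjustment is needed.
Final deadline: 2006-04-28.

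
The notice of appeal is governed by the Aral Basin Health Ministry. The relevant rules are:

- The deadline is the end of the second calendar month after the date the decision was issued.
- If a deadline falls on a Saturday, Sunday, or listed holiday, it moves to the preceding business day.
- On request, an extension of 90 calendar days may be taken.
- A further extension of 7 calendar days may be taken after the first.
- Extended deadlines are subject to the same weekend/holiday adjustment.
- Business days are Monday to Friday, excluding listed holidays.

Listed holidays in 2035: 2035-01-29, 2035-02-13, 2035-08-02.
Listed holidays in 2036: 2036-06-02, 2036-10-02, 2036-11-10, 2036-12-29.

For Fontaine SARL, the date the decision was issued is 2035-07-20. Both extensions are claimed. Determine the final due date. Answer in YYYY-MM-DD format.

2036-01-03

2 months after 2035-07-20 falls in September 2035; the last day of that month is 2035-09-30.
2035-09-30 is a Sunday; the preceding business day is 2035-09-28 (Friday).
Add the 90 calendar-day extension to 2035-09-28: 2035-12-27.
Since 2035-12-27 is a Thursday and not a holiday, the date is unchanged.
Applying the 7-calendar-day extension: 2035-12-27 + 7 days = 2036-01-03.
Since 2036-01-03 is a Thursday and not a holiday, the date is unchanged.
Deadline: 2036-01-03.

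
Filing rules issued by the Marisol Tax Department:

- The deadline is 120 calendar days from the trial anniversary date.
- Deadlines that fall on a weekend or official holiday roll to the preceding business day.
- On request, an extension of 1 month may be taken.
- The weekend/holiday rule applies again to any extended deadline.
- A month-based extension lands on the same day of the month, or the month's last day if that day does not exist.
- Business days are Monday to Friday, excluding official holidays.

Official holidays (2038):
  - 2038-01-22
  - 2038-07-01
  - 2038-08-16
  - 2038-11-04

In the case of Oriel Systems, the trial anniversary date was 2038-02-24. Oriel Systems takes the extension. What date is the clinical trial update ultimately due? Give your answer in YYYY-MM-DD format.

2038-07-23

Trigger date 2038-02-24 + 120 calendar days = 2038-06-24.
2038-06-24 (Thursday) is already a business day.
The 1 month extension carries 2038-06-24 to 2038-07-24.
2038-07-24 is a Saturday; the preceding business day is 2038-07-23 (Friday).
So the filing is due 2038-07-23.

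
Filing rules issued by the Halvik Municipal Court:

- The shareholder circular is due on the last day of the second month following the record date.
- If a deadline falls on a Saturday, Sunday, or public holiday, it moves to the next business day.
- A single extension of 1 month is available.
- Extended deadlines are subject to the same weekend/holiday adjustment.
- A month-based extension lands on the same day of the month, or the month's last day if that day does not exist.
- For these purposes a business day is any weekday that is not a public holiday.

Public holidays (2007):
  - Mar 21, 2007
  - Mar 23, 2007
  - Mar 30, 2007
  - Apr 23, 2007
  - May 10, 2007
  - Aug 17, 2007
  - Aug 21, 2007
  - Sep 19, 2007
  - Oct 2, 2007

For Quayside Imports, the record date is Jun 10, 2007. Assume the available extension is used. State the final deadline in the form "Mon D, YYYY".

2 months after Jun 10, 2007 falls in August 2007; the last day of that month is Aug 31, 2007.
Since Aug 31, 2007 is a Friday and not a holiday, the date is unchanged.
The 1 month extension carries Aug 31, 2007 to Sep 30, 2007 (day 31 does not exist in September, so the month's last day is used).
Sep 30, 2007 is a Sunday, so it moves to the next business day, Oct 1, 2007 (Monday).
Final deadline: Oct 1, 2007.

Oct 1, 2007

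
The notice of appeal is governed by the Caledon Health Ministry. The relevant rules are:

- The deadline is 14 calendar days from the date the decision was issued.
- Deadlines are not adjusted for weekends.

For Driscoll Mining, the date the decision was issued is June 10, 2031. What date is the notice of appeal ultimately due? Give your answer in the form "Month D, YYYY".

June 24, 2031

From June 10, 2031, 14 calendar days later is June 24, 2031.
June 24, 2031 falls on a Tuesday. The rules make no weekend/holiday allowance, so it remains June 24, 2031.
So the filing is due June 24, 2031.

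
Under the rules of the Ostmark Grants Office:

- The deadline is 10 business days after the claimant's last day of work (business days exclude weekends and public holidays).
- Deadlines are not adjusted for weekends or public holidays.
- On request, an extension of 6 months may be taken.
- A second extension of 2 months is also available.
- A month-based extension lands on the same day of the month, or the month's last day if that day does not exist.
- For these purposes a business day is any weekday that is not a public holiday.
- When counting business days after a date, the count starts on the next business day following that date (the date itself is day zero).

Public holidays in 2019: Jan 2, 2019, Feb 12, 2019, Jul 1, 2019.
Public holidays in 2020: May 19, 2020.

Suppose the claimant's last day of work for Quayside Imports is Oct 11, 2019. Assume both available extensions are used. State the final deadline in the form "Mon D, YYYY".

Jun 25, 2020

Starting the day after Oct 11, 2019 and counting 10 business days lands on Oct 25, 2019.
No adjustment is made for weekends or holidays, so Oct 25, 2019 stands.
Add 6 months to Oct 25, 2019: Apr 25, 2020.
Apr 25, 2020 falls on a Saturday. The rules make no weekend/holiday allowance, so it remains Apr 25, 2020.
Applying the 2 months extension: 2 months after Apr 25, 2020 is Jun 25, 2020.
Jun 25, 2020 falls on a Thursday. The rules make no weekend/holiday allowance, so it remains Jun 25, 2020.
The final due date is Jun 25, 2020.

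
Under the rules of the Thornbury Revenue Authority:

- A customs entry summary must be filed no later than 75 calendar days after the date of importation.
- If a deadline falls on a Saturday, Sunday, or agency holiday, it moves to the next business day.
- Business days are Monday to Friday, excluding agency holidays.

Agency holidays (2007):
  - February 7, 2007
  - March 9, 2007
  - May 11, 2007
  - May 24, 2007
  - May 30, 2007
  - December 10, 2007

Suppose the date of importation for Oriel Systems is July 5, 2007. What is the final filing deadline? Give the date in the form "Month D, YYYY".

Adding 75 calendar days to July 5, 2007 gives September 18, 2007.
September 18, 2007 falls on a Tuesday, which is a business day, so no adjustment is needed.
The final due date is September 18, 2007.

September 18, 2007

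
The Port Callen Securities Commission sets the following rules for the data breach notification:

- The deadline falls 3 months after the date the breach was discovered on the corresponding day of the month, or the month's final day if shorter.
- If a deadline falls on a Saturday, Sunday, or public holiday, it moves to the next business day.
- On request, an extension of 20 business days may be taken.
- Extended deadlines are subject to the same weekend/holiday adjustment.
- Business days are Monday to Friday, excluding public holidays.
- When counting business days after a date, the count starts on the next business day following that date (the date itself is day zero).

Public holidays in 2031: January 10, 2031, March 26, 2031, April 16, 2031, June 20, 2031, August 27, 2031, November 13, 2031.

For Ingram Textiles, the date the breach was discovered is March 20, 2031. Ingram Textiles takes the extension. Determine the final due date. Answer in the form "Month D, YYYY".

Moving 3 months forward from March 20, 2031 on the corresponding day gives June 20, 2031.
June 20, 2031 is a listed holiday, so it moves to the next business day, June 23, 2031 (Monday).
Counting 20 further business days from June 23, 2031 reaches July 21, 2031.
July 21, 2031 falls on a Monday, which is a business day, so no adjustment is needed.
The final due date is July 21, 2031.

July 21, 2031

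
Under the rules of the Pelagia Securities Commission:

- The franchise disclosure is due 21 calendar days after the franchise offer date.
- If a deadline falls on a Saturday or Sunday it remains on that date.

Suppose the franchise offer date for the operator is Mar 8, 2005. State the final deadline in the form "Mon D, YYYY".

Mar 29, 2005

Trigger date Mar 8, 2005 + 21 calendar days = Mar 29, 2005.
Mar 29, 2005 is a Tuesday; no weekend or holiday adjustment applies.
Deadline: Mar 29, 2005.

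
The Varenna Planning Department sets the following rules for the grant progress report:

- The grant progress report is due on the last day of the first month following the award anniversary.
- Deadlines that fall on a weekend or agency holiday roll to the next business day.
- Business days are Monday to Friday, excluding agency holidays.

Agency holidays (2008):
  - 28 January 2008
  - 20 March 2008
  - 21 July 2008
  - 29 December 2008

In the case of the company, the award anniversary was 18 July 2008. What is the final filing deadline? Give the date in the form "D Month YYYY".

The first month after 18 July 2008 is August 2008, whose last day is 31 August 2008.
31 August 2008 is a Sunday; the next business day is 1 September 2008 (Monday).
So the filing is due 1 September 2008.

1 September 2008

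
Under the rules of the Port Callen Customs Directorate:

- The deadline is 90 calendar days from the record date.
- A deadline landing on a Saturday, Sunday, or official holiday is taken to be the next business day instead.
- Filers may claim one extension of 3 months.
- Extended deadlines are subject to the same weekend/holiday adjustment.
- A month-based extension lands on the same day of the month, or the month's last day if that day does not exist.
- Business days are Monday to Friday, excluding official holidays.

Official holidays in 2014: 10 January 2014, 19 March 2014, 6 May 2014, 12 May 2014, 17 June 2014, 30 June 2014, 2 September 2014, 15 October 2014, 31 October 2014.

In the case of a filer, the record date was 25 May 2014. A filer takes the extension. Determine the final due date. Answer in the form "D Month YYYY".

25 November 2014

Adding 90 calendar days to 25 May 2014 gives 23 August 2014.
23 August 2014 falls on a Saturday. Rolling to the next business day gives 25 August 2014, a Monday.
Applying the 3 months extension: 3 months after 25 August 2014 is 25 November 2014.
25 November 2014 (Tuesday) is already a business day.
The final due date is 25 November 2014.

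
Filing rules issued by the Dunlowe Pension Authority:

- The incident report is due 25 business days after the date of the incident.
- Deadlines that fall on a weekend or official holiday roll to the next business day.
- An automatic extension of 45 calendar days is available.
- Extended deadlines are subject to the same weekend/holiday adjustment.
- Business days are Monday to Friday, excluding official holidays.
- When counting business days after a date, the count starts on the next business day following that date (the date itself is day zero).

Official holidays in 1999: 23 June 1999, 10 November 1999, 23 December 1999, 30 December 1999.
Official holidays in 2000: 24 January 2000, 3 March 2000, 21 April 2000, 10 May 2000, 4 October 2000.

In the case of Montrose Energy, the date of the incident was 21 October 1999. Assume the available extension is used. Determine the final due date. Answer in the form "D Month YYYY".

Starting the day after 21 October 1999 and counting 25 business days lands on 26 November 1999.
26 November 1999 falls on a Friday, which is a business day, so no adjustment is needed.
Applying the 45-calendar-day extension: 26 November 1999 + 45 days = 10 January 2000.
10 January 2000 falls on a Monday, which is a business day, so no adjustment is needed.
So the filing is due 10 January 2000.

10 January 2000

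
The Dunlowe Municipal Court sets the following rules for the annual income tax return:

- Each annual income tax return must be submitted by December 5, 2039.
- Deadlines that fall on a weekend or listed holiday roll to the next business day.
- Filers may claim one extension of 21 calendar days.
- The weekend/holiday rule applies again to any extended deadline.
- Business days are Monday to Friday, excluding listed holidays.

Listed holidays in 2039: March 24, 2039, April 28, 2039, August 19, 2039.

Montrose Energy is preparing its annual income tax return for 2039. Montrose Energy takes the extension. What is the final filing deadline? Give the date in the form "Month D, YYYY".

The statutory due date is December 5, 2039.
December 5, 2039 (Monday) is already a business day.
The 21-calendar-day extension moves the deadline from December 5, 2039 to December 26, 2039.
December 26, 2039 (Monday) is already a business day.
Deadline: December 26, 2039.

December 26, 2039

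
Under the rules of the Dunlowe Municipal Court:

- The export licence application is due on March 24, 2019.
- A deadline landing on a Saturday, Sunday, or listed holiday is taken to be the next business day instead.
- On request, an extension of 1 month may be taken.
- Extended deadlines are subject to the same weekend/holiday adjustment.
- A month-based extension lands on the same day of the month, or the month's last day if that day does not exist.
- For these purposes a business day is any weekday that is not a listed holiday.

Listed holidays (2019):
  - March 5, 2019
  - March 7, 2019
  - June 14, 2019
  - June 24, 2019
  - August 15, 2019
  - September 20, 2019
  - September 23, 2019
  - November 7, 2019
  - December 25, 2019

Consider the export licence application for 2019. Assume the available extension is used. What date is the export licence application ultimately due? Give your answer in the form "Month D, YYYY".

April 25, 2019

The stated deadline is March 24, 2019.
March 24, 2019 falls on a Sunday. Rolling to the next business day gives March 25, 2019, a Monday.
The 1 month extension carries March 25, 2019 to April 25, 2019.
April 25, 2019 falls on a Thursday, which is a business day, so no adjustment is needed.
So the filing is due April 25, 2019.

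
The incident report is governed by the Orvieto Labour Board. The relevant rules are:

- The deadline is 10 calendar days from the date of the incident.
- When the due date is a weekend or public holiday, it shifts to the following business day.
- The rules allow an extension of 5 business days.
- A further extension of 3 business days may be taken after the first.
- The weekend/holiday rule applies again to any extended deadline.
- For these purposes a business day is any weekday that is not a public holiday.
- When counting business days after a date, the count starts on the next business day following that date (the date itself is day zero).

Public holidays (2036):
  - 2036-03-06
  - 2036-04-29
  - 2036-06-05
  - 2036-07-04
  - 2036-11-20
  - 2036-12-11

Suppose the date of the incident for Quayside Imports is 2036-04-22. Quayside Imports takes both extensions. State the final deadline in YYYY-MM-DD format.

2036-05-14

From 2036-04-22, 10 calendar days later is 2036-05-02.
2036-05-02 (Friday) is already a business day.
Counting 5 further business days from 2036-05-02 reaches 2036-05-09.
2036-05-09 (Friday) is already a business day.
The 3-business-day extension runs from 2036-05-09 to 2036-05-14.
2036-05-14 falls on a Wednesday, which is a business day, so no adjustment is needed.
Deadline: 2036-05-14.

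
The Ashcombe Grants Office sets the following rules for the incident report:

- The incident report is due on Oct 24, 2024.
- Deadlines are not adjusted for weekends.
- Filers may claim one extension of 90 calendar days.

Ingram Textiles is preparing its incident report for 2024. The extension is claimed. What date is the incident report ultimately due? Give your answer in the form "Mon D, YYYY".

The stated deadline is Oct 24, 2024.
Oct 24, 2024 is a Thursday; no weekend or holiday adjustment applies.
With the 90-day extension, Oct 24, 2024 becomes Jan 22, 2025.
No adjustment is made for weekends or holidays, so Jan 22, 2025 stands.
Deadline: Jan 22, 2025.

Jan 22, 2025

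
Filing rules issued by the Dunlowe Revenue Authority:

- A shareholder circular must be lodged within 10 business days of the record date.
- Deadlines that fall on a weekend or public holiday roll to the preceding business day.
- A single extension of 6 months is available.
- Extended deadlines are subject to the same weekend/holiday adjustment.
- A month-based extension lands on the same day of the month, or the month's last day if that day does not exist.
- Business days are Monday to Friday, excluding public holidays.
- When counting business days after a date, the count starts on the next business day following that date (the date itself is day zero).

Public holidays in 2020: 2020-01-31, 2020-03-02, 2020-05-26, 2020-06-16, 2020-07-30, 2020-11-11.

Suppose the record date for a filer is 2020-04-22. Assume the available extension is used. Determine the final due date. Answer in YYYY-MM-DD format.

2020-11-06

Starting the day after 2020-04-22 and counting 10 business days lands on 2020-05-06.
Since 2020-05-06 is a Wednesday and not a holiday, the date is unchanged.
Applying the 6 months extension: 6 months after 2020-05-06 is 2020-11-06.
2020-11-06 falls on a Friday, which is a business day, so no adjustment is needed.
The final due date is 2020-11-06.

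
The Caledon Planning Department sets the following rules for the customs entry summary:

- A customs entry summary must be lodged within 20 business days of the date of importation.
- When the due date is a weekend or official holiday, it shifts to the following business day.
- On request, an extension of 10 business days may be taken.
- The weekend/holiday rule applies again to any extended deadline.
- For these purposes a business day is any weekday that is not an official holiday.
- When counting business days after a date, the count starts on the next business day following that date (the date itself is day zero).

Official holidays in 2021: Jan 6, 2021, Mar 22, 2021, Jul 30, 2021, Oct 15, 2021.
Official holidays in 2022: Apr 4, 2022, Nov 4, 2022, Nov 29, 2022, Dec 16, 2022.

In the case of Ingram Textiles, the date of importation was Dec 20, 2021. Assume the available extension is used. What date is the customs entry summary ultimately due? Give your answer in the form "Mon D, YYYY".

20 business days after Dec 20, 2021, excluding weekends and holidays, is Jan 17, 2022.
Since Jan 17, 2022 is a Monday and not a holiday, the date is unchanged.
Counting 10 further business days from Jan 17, 2022 reaches Jan 31, 2022.
Since Jan 31, 2022 is a Monday and not a holiday, the date is unchanged.
The final due date is Jan 31, 2022.

Jan 31, 2022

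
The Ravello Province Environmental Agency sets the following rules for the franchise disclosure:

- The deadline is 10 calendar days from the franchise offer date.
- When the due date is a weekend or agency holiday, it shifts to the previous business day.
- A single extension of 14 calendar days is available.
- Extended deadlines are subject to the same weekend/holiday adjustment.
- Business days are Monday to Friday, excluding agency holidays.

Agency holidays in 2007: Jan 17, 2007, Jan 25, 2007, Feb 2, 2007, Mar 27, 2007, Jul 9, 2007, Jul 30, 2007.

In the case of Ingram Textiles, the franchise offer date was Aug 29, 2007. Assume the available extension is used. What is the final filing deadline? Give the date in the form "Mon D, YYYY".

Sep 21, 2007

Trigger date Aug 29, 2007 + 10 calendar days = Sep 8, 2007.
Sep 8, 2007 is a Saturday, so it moves to the preceding business day, Sep 7, 2007 (Friday).
Applying the 14-calendar-day extension: Sep 7, 2007 + 14 days = Sep 21, 2007.
Sep 21, 2007 (Friday) is already a business day.
The final due date is Sep 21, 2007.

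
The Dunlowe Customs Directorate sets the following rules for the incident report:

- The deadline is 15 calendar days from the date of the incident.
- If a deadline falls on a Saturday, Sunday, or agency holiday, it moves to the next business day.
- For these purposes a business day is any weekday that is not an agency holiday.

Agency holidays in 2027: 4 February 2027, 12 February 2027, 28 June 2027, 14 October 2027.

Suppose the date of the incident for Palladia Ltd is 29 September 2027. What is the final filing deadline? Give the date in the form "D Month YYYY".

15 October 2027

15 calendar days after 29 September 2027 is 14 October 2027.
14 October 2027 falls on a listed holiday. Rolling to the next business day gives 15 October 2027, a Friday.
Deadline: 15 October 2027.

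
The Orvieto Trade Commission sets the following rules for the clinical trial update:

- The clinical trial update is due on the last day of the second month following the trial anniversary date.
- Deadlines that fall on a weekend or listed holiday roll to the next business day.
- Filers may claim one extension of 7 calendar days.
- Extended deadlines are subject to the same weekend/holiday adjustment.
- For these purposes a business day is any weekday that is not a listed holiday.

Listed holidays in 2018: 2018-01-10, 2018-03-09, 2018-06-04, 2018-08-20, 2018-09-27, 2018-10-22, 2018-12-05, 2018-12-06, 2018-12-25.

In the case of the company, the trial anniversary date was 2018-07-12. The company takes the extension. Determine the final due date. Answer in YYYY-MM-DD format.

2018-10-08

2 months after 2018-07-12 is September 2018; that month ends on 2018-09-30.
2018-09-30 falls on a Sunday. Rolling to the next business day gives 2018-10-01, a Monday.
With the 7-day extension, 2018-10-01 becomes 2018-10-08.
2018-10-08 is a Monday and not a listed holiday, so it stands.
Final deadline: 2018-10-08.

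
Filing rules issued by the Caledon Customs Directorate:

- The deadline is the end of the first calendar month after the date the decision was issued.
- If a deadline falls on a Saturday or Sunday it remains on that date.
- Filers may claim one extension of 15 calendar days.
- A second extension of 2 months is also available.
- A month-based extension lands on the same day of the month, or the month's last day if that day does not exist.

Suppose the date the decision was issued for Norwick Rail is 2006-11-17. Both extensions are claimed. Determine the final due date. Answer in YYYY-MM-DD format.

2007-03-15

The first month after 2006-11-17 is December 2006, whose last day is 2006-12-31.
2006-12-31 is a Sunday; no weekend or holiday adjustment applies.
Add the 15 calendar-day extension to 2006-12-31: 2007-01-15.
2007-01-15 falls on a Monday. The rules make no weekend/holiday allowance, so it remains 2007-01-15.
The 2 months extension carries 2007-01-15 to 2007-03-15.
2007-03-15 falls on a Thursday. The rules make no weekend/holiday allowance, so it remains 2007-03-15.
The final due date is 2007-03-15.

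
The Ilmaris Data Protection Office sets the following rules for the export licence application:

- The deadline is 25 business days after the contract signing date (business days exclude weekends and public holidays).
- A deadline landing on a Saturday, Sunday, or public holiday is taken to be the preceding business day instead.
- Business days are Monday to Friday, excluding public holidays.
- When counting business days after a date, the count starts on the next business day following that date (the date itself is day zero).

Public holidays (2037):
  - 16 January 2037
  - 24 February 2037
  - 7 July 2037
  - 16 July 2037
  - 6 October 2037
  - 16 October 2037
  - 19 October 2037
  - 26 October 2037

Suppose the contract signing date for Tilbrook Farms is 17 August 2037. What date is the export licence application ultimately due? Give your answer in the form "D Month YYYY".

Starting the day after 17 August 2037 and counting 25 business days lands on 21 September 2037.
Since 21 September 2037 is a Monday and not a holiday, the date is unchanged.
Deadline: 21 September 2037.

21 September 2037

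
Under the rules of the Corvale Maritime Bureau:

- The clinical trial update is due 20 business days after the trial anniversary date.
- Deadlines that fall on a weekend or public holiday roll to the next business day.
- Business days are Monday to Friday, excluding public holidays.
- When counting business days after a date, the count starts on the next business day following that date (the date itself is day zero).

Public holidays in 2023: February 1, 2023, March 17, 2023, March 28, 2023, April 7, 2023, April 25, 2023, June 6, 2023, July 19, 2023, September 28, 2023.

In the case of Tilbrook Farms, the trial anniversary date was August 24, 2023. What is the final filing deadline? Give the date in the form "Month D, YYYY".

Starting the day after August 24, 2023 and counting 20 business days lands on September 21, 2023.
Since September 21, 2023 is a Thursday and not a holiday, the date is unchanged.
The final due date is September 21, 2023.

September 21, 2023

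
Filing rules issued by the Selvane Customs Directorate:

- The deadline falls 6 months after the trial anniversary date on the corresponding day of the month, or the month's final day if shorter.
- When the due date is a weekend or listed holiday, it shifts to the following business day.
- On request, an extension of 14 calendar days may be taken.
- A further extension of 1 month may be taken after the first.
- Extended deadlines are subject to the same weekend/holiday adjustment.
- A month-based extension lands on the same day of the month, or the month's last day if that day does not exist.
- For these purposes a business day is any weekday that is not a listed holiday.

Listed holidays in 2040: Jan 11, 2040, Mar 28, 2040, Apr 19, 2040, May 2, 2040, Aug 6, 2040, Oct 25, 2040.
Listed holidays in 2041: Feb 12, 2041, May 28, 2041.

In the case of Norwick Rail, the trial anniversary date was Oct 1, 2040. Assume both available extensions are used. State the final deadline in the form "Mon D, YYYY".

Moving 6 months forward from Oct 1, 2040 on the corresponding day gives Apr 1, 2041.
Apr 1, 2041 is a Monday and not a listed holiday, so it stands.
The 14-calendar-day extension moves the deadline from Apr 1, 2041 to Apr 15, 2041.
Apr 15, 2041 (Monday) is already a business day.
Add 1 month to Apr 15, 2041: May 15, 2041.
May 15, 2041 falls on a Wednesday, which is a business day, so no adjustment is needed.
Deadline: May 15, 2041.

May 15, 2041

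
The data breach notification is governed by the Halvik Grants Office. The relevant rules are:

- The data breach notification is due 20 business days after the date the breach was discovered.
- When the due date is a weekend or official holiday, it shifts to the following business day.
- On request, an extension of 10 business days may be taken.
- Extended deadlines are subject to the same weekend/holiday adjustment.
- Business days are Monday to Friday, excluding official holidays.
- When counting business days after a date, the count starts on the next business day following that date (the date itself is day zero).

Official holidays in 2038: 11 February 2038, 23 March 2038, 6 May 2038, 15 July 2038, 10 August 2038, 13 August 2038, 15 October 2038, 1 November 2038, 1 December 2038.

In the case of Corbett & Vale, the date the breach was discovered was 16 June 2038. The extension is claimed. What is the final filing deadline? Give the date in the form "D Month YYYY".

Counting 20 business days after 16 June 2038 (skipping weekends and listed holidays) reaches 14 July 2038.
14 July 2038 is a Wednesday and not a listed holiday, so it stands.
Applying the 10-business-day extension: 10 business days after 14 July 2038 is 29 July 2038.
29 July 2038 (Thursday) is already a business day.
So the filing is due 29 July 2038.

29 July 2038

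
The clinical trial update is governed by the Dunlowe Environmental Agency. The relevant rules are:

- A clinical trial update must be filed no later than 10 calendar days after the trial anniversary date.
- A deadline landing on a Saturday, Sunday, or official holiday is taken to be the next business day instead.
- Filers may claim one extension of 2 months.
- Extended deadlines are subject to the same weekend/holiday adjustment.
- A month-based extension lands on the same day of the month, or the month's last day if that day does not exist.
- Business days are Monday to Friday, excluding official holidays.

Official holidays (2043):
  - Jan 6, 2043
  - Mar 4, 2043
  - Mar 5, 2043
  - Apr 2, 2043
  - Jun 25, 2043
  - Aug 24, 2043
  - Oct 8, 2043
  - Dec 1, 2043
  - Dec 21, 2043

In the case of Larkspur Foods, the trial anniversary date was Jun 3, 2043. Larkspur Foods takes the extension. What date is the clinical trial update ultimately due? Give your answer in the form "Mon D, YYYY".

Aug 17, 2043

10 calendar days after Jun 3, 2043 is Jun 13, 2043.
Jun 13, 2043 falls on a Saturday. Rolling to the next business day gives Jun 15, 2043, a Monday.
Applying the 2 months extension: 2 months after Jun 15, 2043 is Aug 15, 2043.
Aug 15, 2043 is a Saturday, so it moves to the next business day, Aug 17, 2043 (Monday).
So the filing is due Aug 17, 2043.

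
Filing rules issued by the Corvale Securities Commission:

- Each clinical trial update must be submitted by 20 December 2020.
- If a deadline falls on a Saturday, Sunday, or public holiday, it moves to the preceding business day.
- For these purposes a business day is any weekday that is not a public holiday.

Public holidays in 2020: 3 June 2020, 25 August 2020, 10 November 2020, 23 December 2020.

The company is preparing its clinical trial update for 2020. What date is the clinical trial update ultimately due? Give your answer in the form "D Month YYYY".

18 December 2020

The stated deadline is 20 December 2020.
20 December 2020 is a Sunday, so it moves to the preceding business day, 18 December 2020 (Friday).
So the filing is due 18 December 2020.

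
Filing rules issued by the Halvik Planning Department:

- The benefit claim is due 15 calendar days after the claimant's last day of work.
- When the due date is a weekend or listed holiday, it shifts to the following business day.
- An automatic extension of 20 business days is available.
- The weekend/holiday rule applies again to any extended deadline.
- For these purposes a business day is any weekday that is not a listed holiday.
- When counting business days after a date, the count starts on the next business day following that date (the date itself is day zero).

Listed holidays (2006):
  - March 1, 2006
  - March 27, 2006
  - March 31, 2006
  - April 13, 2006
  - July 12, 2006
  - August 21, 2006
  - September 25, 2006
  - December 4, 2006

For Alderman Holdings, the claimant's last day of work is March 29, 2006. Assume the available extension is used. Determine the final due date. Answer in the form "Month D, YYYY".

May 12, 2006

Adding 15 calendar days to March 29, 2006 gives April 13, 2006.
April 13, 2006 is a listed holiday, so it moves to the next business day, April 14, 2006 (Friday).
Counting 20 further business days from April 14, 2006 reaches May 12, 2006.
May 12, 2006 (Friday) is already a business day.
Final deadline: May 12, 2006.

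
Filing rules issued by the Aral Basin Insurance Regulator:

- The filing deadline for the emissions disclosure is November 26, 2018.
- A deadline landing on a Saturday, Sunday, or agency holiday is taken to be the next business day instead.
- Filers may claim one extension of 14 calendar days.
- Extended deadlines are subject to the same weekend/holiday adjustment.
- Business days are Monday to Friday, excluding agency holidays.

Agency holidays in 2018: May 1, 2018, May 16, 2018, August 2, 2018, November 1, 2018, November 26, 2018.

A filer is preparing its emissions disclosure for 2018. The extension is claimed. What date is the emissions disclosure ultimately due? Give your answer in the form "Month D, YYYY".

Start from the fixed due date, November 26, 2018.
November 26, 2018 is a listed holiday, so it moves to the next business day, November 27, 2018 (Tuesday).
The 14-calendar-day extension moves the deadline from November 27, 2018 to December 11, 2018.
December 11, 2018 (Tuesday) is already a business day.
The final due date is December 11, 2018.

December 11, 2018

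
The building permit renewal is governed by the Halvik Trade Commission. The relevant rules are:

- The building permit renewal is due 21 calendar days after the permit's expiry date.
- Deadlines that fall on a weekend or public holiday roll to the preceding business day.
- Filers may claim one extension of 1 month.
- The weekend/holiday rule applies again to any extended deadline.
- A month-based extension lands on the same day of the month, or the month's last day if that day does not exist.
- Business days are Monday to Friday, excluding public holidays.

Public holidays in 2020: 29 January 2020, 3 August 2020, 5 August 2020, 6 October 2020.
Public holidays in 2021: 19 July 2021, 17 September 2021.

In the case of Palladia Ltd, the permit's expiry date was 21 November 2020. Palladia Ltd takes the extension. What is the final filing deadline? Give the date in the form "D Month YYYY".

From 21 November 2020, 21 calendar days later is 12 December 2020.
Because 12 December 2020 is a Saturday, the deadline becomes 11 December 2020 (Friday).
The 1 month extension carries 11 December 2020 to 11 January 2021.
11 January 2021 falls on a Monday, which is a business day, so no adjustment is needed.
Deadline: 11 January 2021.

11 January 2021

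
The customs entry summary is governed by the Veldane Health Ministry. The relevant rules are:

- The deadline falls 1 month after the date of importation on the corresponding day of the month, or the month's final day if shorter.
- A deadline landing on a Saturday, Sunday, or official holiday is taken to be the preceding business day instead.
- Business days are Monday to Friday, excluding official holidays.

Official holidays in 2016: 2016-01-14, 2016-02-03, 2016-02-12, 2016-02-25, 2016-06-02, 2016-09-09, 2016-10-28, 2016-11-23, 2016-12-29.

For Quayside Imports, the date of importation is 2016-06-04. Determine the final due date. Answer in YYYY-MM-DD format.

2016-07-04

1 month after 2016-06-04, on the same day of the month, is 2016-07-04.
2016-07-04 falls on a Monday, which is a business day, so no adjustment is needed.
Final deadline: 2016-07-04.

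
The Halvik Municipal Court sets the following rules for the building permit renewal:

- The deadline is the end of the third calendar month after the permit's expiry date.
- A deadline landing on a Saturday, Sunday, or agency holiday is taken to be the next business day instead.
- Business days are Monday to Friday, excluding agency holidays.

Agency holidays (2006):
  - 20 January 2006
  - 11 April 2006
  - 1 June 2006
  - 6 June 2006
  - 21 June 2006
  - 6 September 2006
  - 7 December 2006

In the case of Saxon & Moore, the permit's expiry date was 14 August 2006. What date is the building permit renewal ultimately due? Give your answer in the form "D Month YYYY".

3 months after 14 August 2006 is November 2006; that month ends on 30 November 2006.
30 November 2006 (Thursday) is already a business day.
So the filing is due 30 November 2006.

30 November 2006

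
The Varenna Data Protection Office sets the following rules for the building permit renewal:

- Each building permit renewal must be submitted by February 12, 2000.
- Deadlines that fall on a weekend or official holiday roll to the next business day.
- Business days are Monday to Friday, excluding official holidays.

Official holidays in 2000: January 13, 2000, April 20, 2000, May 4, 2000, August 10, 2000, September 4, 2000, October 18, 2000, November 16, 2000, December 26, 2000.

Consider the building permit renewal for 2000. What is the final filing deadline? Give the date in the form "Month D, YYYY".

The stated deadline is February 12, 2000.
February 12, 2000 is a Saturday, so it moves to the next business day, February 14, 2000 (Monday).
The final due date is February 14, 2000.

February 14, 2000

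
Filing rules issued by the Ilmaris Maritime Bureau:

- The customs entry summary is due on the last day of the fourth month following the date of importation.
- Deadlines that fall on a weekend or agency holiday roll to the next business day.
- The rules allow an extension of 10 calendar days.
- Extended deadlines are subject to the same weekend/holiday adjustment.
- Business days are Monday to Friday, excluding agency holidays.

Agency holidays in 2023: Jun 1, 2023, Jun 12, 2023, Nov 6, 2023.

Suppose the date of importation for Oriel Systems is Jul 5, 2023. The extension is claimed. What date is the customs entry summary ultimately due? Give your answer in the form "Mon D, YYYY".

Dec 11, 2023

The fourth month after Jul 5, 2023 is November 2023, whose last day is Nov 30, 2023.
Nov 30, 2023 is a Thursday and not a listed holiday, so it stands.
The 10-calendar-day extension moves the deadline from Nov 30, 2023 to Dec 10, 2023.
Because Dec 10, 2023 is a Sunday, the deadline becomes Dec 11, 2023 (Monday).
So the filing is due Dec 11, 2023.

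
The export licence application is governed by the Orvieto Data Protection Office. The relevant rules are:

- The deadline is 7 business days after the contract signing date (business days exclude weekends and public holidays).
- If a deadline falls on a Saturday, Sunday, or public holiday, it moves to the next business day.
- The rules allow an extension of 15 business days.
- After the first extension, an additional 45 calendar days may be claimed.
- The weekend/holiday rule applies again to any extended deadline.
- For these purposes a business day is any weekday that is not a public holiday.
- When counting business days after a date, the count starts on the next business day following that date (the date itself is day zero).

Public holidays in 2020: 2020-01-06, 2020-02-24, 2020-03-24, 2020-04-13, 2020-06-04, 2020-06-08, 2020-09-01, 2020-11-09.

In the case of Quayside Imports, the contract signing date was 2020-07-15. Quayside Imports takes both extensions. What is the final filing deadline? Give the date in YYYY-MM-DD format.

Counting 7 business days after 2020-07-15 (skipping weekends and listed holidays) reaches 2020-07-24.
2020-07-24 (Friday) is already a business day.
Counting 15 further business days from 2020-07-24 reaches 2020-08-14.
2020-08-14 falls on a Friday, which is a business day, so no adjustment is needed.
The 45-calendar-day extension moves the deadline from 2020-08-14 to 2020-09-28.
2020-09-28 is a Monday and not a listed holiday, so it stands.
So the filing is due 2020-09-28.

2020-09-28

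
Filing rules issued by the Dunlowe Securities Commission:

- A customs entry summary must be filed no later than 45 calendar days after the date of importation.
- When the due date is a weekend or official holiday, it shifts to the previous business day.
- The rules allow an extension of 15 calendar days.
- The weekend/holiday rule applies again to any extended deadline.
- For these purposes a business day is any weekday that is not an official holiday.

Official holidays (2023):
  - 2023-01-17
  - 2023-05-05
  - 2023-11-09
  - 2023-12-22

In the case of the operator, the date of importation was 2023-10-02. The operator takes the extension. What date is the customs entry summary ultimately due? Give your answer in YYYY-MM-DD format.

2023-12-01

45 calendar days after 2023-10-02 is 2023-11-16.
2023-11-16 is a Thursday and not a listed holiday, so it stands.
With the 15-day extension, 2023-11-16 becomes 2023-12-01.
2023-12-01 is a Friday and not a listed holiday, so it stands.
Final deadline: 2023-12-01.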